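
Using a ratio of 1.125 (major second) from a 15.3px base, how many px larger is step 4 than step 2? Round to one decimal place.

5.1px

Step 2: 15.3 × 1.125² = 19.364px
Step 4: 15.3 × 1.125⁴ = 24.508px
Difference: 24.508 − 19.364 = 5.144px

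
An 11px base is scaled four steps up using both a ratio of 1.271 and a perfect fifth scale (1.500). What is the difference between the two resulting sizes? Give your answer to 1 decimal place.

27.0px

At 1.271: 11.0 × 1.271⁴ = 28.706px
Perfect fifth: 11.0 × 1.500⁴ = 55.688px
Difference: 55.688 − 28.706 = 26.982px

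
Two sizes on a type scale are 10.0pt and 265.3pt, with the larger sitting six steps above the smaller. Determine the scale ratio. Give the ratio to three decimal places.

r⁶ = 265.3 / 10.0, so r = (265.3/10.0)^(1/6).
r = 26.5300^(1/6) ≈ 1.7270

1.727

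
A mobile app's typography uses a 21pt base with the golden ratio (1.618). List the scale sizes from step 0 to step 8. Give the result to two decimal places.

21.00pt, 33.98pt, 54.98pt, 88.95pt, 143.92pt, 232.87pt, 376.78pt, 609.63pt, 986.39pt

Step 0: 21pt
Step 1: 21.0 × 1.618 = 33.98
Step 2: 21.0 × 1.618² = 54.98
Step 3: 21.0 × 1.618³ = 88.95
Step 4: 21.0 × 1.618⁴ = 143.92
Step 5: 21.0 × 1.618⁵ = 232.87
Step 6: 21.0 × 1.618⁶ = 376.78
Step 7: 21.0 × 1.618⁷ = 609.63
Step 8: 21.0 × 1.618⁸ = 986.39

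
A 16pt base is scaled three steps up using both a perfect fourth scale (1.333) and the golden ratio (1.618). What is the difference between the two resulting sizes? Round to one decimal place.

29.9pt

Perfect fourth: 16.0 × 1.333³ = 37.897pt
Golden ratio: 16.0 × 1.618³ = 67.773pt
Difference: 67.773 − 37.897 = 29.876pt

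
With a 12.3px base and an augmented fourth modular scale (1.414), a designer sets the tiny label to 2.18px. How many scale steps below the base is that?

5

1.414ⁿ = 12.3 / 2.18 = 5.6422
n = ln(5.6422) / ln(1.414) = 1.7303 / 0.3464 ≈ 4.99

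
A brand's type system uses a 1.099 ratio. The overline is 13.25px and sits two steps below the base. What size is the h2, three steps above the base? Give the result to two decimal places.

13.25 × 1.099⁵ = 13.25 × 1.60320 ≈ 21.242

21.24px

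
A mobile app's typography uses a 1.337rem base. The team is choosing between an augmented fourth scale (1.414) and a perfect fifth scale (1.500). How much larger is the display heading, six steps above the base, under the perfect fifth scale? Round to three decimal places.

Augmented fourth: 1.337 × 1.414⁶ = 10.68631rem
Perfect fifth: 1.337 × 1.500⁶ = 15.22927rem
Difference: 15.22927 − 10.68631 = 4.54296rem

4.543rem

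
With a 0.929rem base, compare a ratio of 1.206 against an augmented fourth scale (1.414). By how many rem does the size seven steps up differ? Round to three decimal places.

7.052rem

At 1.206: 0.929 × 1.206⁷ = 3.44704rem
Augmented fourth: 0.929 × 1.414⁷ = 10.49933rem
Difference: 10.49933 − 3.44704 = 7.05229rem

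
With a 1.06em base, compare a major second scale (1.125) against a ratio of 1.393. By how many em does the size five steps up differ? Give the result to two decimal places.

3.65em

Major second: 1.06 × 1.125⁵ = 1.9102em
At 1.393: 1.06 × 1.393⁵ = 5.5598em
Difference: 5.5598 − 1.9102 = 3.6496em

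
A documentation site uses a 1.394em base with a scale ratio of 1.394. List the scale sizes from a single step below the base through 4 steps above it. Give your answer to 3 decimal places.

1.000em, 1.394em, 1.943em, 2.709em, 3.776em, 5.264em

Step -1: 1.394 ÷ 1.394 = 1.000
Step 0: 1.394em
Step 1: 1.394 × 1.394 = 1.943
Step 2: 1.394 × 1.394² = 2.709
Step 3: 1.394 × 1.394³ = 3.776
Step 4: 1.394 × 1.394⁴ = 5.264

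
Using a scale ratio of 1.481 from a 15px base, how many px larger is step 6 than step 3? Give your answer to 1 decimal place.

109.6px

Step 3: 15.0 × 1.481³ = 48.726px
Step 6: 15.0 × 1.481⁶ = 158.278px
Difference: 158.278 − 48.726 = 109.552px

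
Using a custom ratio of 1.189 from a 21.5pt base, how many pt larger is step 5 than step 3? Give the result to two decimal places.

Step 3: 21.5 × 1.189³ = 36.1397pt
Step 5: 21.5 × 1.189⁵ = 51.0914pt
Difference: 51.0914 − 36.1397 = 14.9517pt

14.95pt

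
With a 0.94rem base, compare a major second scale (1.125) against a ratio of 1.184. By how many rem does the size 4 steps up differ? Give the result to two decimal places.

0.34rem

Major second: 0.94 × 1.125⁴ = 1.5057rem
At 1.184: 0.94 × 1.184⁴ = 1.8473rem
Difference: 1.8473 − 1.5057 = 0.3416rem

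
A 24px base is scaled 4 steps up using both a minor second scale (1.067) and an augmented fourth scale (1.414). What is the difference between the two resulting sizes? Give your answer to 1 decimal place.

Minor second: 24.0 × 1.067⁴ = 31.108px
Augmented fourth: 24.0 × 1.414⁴ = 95.942px
Difference: 95.942 − 31.108 = 64.834px

64.8px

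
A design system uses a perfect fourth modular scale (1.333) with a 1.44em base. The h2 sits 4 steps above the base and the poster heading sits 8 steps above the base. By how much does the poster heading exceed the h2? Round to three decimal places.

Step 4: 1.44 × 1.333⁴ = 4.54656em
Step 8: 1.44 × 1.333⁸ = 14.35502em
Difference: 14.35502 − 4.54656 = 9.80846em

9.808em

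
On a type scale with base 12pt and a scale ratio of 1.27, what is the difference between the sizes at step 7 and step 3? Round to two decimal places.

39.36pt

Step 3: 12.0 × 1.27³ = 24.5806pt
Step 7: 12.0 × 1.27⁷ = 63.9451pt
Difference: 63.9451 − 24.5806 = 39.3645pt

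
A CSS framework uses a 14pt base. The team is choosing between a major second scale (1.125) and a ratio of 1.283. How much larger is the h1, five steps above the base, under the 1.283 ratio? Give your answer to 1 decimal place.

Major second: 14.0 × 1.125⁵ = 25.228pt
At 1.283: 14.0 × 1.283⁵ = 48.670pt
Difference: 48.670 − 25.228 = 23.442pt

23.4pt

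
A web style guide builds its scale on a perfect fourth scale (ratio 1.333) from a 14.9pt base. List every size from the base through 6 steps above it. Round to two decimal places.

Step 0: 14.9pt
Step 1: 14.9 × 1.333 = 19.86
Step 2: 14.9 × 1.333² = 26.48
Step 3: 14.9 × 1.333³ = 35.29
Step 4: 14.9 × 1.333⁴ = 47.04
Step 5: 14.9 × 1.333⁵ = 62.71
Step 6: 14.9 × 1.333⁶ = 83.59

14.90pt, 19.86pt, 26.48pt, 35.29pt, 47.04pt, 62.71pt, 83.59pt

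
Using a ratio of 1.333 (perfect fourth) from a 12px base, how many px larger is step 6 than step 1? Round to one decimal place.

Step 1: 12.0 × 1.333 = 15.996px
Step 6: 12.0 × 1.333⁶ = 67.323px
Difference: 67.323 − 15.996 = 51.327px

51.3px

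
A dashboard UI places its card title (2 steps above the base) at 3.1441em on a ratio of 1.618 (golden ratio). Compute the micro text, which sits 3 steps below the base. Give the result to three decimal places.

0.284em

3.1441 ÷ 1.618⁵ = 3.1441 ÷ 11.08901 ≈ 0.284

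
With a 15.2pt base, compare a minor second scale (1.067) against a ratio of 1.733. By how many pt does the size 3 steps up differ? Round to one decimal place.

Minor second: 15.2 × 1.067³ = 18.464pt
At 1.733: 15.2 × 1.733³ = 79.111pt
Difference: 79.111 − 18.464 = 60.647pt

60.6pt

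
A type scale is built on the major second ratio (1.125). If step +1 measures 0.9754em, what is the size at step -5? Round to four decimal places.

0.4811em

Moving from step +1 to step -5 is 6 steps down, so divide by r⁶.
0.9754 ÷ 1.125⁶ = 0.9754 ÷ 2.02729 ≈ 0.4811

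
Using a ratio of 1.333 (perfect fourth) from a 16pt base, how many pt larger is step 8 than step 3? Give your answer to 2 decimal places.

Step 3: 16.0 × 1.333³ = 37.8975pt
Step 8: 16.0 × 1.333⁸ = 159.5002pt
Difference: 159.5002 − 37.8975 = 121.6027pt

121.60pt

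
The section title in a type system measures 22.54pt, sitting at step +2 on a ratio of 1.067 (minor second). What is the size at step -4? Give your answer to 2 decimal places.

15.27pt

22.54 ÷ 1.067⁶ = 22.54 ÷ 1.47566 ≈ 15.275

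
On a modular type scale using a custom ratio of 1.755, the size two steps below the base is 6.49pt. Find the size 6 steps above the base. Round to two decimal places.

584.07pt

The gap is 6 − (-2) = 8 steps, so the factor is 1.755^8.
6.49 × 1.755⁸ = 6.49 × 89.99471 ≈ 584.066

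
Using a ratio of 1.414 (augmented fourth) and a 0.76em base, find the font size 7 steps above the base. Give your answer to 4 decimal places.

8.5893em

0.76 × 1.414⁷ = 0.76 × 11.30175 ≈ 8.5893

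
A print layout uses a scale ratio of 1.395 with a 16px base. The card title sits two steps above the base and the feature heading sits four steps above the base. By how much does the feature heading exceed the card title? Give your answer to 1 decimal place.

Step 2: 16.0 × 1.395² = 31.136px
Step 4: 16.0 × 1.395⁴ = 60.592px
Difference: 60.592 − 31.136 = 29.456px

29.5px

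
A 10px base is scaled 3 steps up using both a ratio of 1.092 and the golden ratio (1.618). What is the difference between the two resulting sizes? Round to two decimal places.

29.34px

At 1.092: 10.0 × 1.092³ = 13.0217px
Golden ratio: 10.0 × 1.618³ = 42.3580px
Difference: 42.3580 − 13.0217 = 29.3363px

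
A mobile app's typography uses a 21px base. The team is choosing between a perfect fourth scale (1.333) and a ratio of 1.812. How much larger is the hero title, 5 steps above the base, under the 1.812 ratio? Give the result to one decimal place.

Perfect fourth: 21.0 × 1.333⁵ = 88.383px
At 1.812: 21.0 × 1.812⁵ = 410.214px
Difference: 410.214 − 88.383 = 321.831px

321.8px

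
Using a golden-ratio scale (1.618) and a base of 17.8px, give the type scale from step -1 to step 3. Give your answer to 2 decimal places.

11.00px, 17.80px, 28.80px, 46.60px, 75.40px

Step -1: 17.8 ÷ 1.618 = 11.00
Step 0: 17.8px
Step 1: 17.8 × 1.618 = 28.80
Step 2: 17.8 × 1.618² = 46.60
Step 3: 17.8 × 1.618³ = 75.40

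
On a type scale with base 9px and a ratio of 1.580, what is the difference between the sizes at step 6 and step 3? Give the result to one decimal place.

104.5px

Step 3: 9.0 × 1.580³ = 35.499px
Step 6: 9.0 × 1.580⁶ = 140.018px
Difference: 140.018 − 35.499 = 104.519px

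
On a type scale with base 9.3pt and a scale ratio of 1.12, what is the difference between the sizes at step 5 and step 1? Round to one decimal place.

Step 1: 9.3 × 1.12 = 10.416pt
Step 5: 9.3 × 1.12⁵ = 16.390pt
Difference: 16.390 − 10.416 = 5.974pt

6.0pt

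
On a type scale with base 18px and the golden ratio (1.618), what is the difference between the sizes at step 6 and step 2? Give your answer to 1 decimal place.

275.8px

Step 2: 18.0 × 1.618² = 47.123px
Step 6: 18.0 × 1.618⁶ = 322.956px
Difference: 322.956 − 47.123 = 275.833px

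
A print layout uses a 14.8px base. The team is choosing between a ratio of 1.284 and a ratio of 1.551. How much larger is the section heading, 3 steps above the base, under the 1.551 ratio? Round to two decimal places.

At 1.284: 14.8 × 1.284³ = 31.3297px
At 1.551: 14.8 × 1.551³ = 55.2201px
Difference: 55.2201 − 31.3297 = 23.8904px

23.89px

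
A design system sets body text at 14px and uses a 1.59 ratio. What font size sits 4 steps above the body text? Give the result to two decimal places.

14.0 × 1.59⁴ = 14.0 × 6.39129 ≈ 89.48

89.48px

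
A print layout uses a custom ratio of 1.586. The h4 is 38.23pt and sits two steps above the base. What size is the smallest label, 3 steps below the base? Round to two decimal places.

38.23 ÷ 1.586⁵ = 38.23 ÷ 10.03497 ≈ 3.810

3.81pt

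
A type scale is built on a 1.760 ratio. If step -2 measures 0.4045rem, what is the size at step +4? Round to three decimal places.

12.022rem

The gap is 4 − (-2) = 6 steps, so the factor is 1.760^6.
0.4045 × 1.760⁶ = 0.4045 × 29.72186 ≈ 12.022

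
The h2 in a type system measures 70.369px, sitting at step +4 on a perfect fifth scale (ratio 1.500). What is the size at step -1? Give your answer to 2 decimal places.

70.369 ÷ 1.500⁵ = 70.369 ÷ 7.59375 ≈ 9.267

9.27px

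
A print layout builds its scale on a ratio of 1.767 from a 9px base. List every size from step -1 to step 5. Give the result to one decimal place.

5.1px, 9.0px, 15.9px, 28.1px, 49.7px, 87.7px, 155.0px

Step -1: 9.0 ÷ 1.767 = 5.1
Step 0: 9px
Step 1: 9.0 × 1.767 = 15.9
Step 2: 9.0 × 1.767² = 28.1
Step 3: 9.0 × 1.767³ = 49.7
Step 4: 9.0 × 1.767⁴ = 87.7
Step 5: 9.0 × 1.767⁵ = 155.0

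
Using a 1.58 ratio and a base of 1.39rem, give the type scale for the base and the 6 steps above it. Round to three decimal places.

Step 0: 1.39rem
Step 1: 1.39 × 1.58 = 2.196
Step 2: 1.39 × 1.58² = 3.470
Step 3: 1.39 × 1.58³ = 5.483
Step 4: 1.39 × 1.58⁴ = 8.662
Step 5: 1.39 × 1.58⁵ = 13.687
Step 6: 1.39 × 1.58⁶ = 21.625

1.390rem, 2.196rem, 3.470rem, 5.483rem, 8.662rem, 13.687rem, 21.625rem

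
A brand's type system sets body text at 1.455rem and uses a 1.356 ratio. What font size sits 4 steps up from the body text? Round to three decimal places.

Every step multiplies by the scale ratio.
1.455 × 1.356⁴ = 1.455 × 3.38095 ≈ 4.919

4.919rem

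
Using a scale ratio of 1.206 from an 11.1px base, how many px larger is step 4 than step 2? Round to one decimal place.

7.3px

Step 2: 11.1 × 1.206² = 16.144px
Step 4: 11.1 × 1.206⁴ = 23.481px
Difference: 23.481 − 16.144 = 7.337px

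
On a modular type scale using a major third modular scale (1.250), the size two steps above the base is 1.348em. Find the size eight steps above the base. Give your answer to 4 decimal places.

1.348 × 1.250⁶ = 1.348 × 3.81470 ≈ 5.1422

5.1422em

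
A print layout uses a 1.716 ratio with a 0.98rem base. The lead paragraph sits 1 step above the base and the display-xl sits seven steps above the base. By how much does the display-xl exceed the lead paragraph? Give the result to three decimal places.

41.257rem

Step 1: 0.98 × 1.716 = 1.68168rem
Step 7: 0.98 × 1.716⁷ = 42.93852rem
Difference: 42.93852 − 1.68168 = 41.25684rem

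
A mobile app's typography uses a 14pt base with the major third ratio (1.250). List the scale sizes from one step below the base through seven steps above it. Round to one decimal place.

Step -1: 14.0 ÷ 1.250 = 11.2
Step 0: 14pt
Step 1: 14.0 × 1.250 = 17.5
Step 2: 14.0 × 1.250² = 21.9
Step 3: 14.0 × 1.250³ = 27.3
Step 4: 14.0 × 1.250⁴ = 34.2
Step 5: 14.0 × 1.250⁵ = 42.7
Step 6: 14.0 × 1.250⁶ = 53.4
Step 7: 14.0 × 1.250⁷ = 66.8

11.2pt, 14.0pt, 17.5pt, 21.9pt, 27.3pt, 34.2pt, 42.7pt, 53.4pt, 66.8pt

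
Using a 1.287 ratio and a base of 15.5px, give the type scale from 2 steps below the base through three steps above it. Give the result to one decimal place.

Step -2: 15.5 ÷ 1.287² = 9.4
Step -1: 15.5 ÷ 1.287 = 12.0
Step 0: 15.5px
Step 1: 15.5 × 1.287 = 19.9
Step 2: 15.5 × 1.287² = 25.7
Step 3: 15.5 × 1.287³ = 33.0

9.4px, 12.0px, 15.5px, 19.9px, 25.7px, 33.0px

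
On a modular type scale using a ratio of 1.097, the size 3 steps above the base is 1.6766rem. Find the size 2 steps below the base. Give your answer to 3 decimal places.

1.055rem

Moving from step +3 to step -2 is 5 steps down, so divide by r⁵.
1.6766 ÷ 1.097⁵ = 1.6766 ÷ 1.58867 ≈ 1.055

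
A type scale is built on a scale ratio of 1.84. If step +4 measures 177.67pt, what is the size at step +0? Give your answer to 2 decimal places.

15.50pt

The gap is 0 − (4) = -4 steps, so the factor is 1.84^-4.
177.67 ÷ 1.84⁴ = 177.67 ÷ 11.46229 ≈ 15.500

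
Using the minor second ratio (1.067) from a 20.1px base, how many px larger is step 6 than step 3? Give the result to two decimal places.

5.24px

Step 3: 20.1 × 1.067³ = 24.4168px
Step 6: 20.1 × 1.067⁶ = 29.6608px
Difference: 29.6608 − 24.4168 = 5.2440px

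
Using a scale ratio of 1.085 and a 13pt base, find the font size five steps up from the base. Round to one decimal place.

19.5pt

A modular type scale is a geometric sequence: sizeₙ = base × rⁿ.
13.0 × 1.085⁵ = 13.0 × 1.50366 ≈ 19.55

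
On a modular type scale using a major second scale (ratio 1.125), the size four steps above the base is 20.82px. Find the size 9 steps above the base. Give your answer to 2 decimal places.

37.52px

The gap is 9 − (4) = 5 steps, so the factor is 1.125^5.
20.82 × 1.125⁵ = 20.82 × 1.80203 ≈ 37.518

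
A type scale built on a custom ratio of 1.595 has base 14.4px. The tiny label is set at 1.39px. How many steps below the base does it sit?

1.595ⁿ = 14.4 / 1.39 = 10.3597
n = ln(10.3597) / ln(1.595) = 2.3379 / 0.4669 ≈ 5.01

5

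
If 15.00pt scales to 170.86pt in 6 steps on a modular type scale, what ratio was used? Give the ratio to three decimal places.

r⁶ = 170.86 / 15.00, so r = (170.86/15.00)^(1/6).
r = 11.3907^(1/6) ≈ 1.5000

1.500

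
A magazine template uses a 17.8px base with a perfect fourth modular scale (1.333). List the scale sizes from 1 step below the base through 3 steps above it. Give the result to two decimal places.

13.35px, 17.80px, 23.73px, 31.63px, 42.16px

Step -1: 17.8 ÷ 1.333 = 13.35
Step 0: 17.8px
Step 1: 17.8 × 1.333 = 23.73
Step 2: 17.8 × 1.333² = 31.63
Step 3: 17.8 × 1.333³ = 42.16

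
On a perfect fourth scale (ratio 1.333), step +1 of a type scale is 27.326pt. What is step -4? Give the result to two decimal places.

27.326 ÷ 1.333⁵ = 27.326 ÷ 4.20873 ≈ 6.493

6.49pt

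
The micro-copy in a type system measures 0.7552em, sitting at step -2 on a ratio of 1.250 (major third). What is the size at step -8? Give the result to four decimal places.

0.7552 ÷ 1.250⁶ = 0.7552 ÷ 3.81470 ≈ 0.1980

0.1980em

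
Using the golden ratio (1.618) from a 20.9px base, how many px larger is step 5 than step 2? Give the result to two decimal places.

Step 2: 20.9 × 1.618² = 54.7146px
Step 5: 20.9 × 1.618⁵ = 231.7602px
Difference: 231.7602 − 54.7146 = 177.0456px

177.05px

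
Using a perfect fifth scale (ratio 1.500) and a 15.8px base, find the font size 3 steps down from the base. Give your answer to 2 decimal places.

4.68px

15.8 ÷ 1.500³ = 15.8 ÷ 3.37500 ≈ 4.68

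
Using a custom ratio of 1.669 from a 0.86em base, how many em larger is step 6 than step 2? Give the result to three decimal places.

Step 2: 0.86 × 1.669² = 2.39558em
Step 6: 0.86 × 1.669⁶ = 18.58816em
Difference: 18.58816 − 2.39558 = 16.19258em

16.193em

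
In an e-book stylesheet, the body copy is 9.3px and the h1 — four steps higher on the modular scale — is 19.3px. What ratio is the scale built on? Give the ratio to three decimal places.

The ratio satisfies 9.3 × r⁴ = 19.3, so r = (19.3 / 9.3)^(1/4).
r = 2.0753^(1/4) ≈ 1.2002

1.200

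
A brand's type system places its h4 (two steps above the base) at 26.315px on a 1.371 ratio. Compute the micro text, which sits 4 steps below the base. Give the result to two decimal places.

26.315 ÷ 1.371⁶ = 26.315 ÷ 6.64087 ≈ 3.963

3.96px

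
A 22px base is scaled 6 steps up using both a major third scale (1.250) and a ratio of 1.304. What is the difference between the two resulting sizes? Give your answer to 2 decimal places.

Major third: 22.0 × 1.250⁶ = 83.9233px
At 1.304: 22.0 × 1.304⁶ = 108.1654px
Difference: 108.1654 − 83.9233 = 24.2421px

24.24px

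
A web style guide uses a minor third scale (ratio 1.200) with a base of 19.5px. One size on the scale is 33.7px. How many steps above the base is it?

3

1.200ⁿ = 33.7 / 19.5 = 1.7282
n = ln(1.7282) / ln(1.200) = 0.5471 / 0.1823 ≈ 3.00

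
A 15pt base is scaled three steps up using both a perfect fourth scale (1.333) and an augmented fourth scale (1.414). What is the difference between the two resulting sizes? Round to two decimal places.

6.88pt

Perfect fourth: 15.0 × 1.333³ = 35.5289pt
Augmented fourth: 15.0 × 1.414³ = 42.4072pt
Difference: 42.4072 − 35.5289 = 6.8783pt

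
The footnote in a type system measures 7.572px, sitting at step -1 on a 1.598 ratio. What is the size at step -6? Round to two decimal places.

0.73px

The gap is -6 − (-1) = -5 steps, so the factor is 1.598^-5.
7.572 ÷ 1.598⁵ = 7.572 ÷ 10.42039 ≈ 0.727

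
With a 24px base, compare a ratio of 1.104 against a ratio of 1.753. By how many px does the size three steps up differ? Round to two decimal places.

At 1.104: 24.0 × 1.104³ = 32.2937px
At 1.753: 24.0 × 1.753³ = 129.2876px
Difference: 129.2876 − 32.2937 = 96.9939px

96.99px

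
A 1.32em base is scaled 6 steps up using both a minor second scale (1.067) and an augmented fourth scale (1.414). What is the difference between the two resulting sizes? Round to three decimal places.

Minor second: 1.32 × 1.067⁶ = 1.94787em
Augmented fourth: 1.32 × 1.414⁶ = 10.55044em
Difference: 10.55044 − 1.94787 = 8.60257em

8.603em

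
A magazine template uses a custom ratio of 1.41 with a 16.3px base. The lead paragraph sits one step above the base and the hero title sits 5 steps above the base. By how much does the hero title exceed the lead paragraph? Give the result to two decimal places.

67.86px

Step 1: 16.3 × 1.41 = 22.9830px
Step 5: 16.3 × 1.41⁵ = 90.8413px
Difference: 90.8413 − 22.9830 = 67.8583px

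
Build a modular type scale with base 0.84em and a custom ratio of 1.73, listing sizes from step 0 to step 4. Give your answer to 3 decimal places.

0.840em, 1.453em, 2.514em, 4.349em, 7.524em

Step 0: 0.84em
Step 1: 0.84 × 1.73 = 1.453
Step 2: 0.84 × 1.73² = 2.514
Step 3: 0.84 × 1.73³ = 4.349
Step 4: 0.84 × 1.73⁴ = 7.524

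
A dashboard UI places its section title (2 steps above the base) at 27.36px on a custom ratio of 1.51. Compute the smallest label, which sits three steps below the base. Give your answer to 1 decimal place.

3.5px

27.36 ÷ 1.51⁵ = 27.36 ÷ 7.85027 ≈ 3.485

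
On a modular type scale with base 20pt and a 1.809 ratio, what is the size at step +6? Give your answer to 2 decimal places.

A modular type scale is a geometric sequence: sizeₙ = base × rⁿ.
20.0 × 1.809⁶ = 20.0 × 35.04543 ≈ 700.91

700.91pt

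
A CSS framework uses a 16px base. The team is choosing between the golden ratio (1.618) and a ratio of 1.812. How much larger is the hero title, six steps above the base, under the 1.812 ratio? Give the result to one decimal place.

279.3px

Golden ratio: 16.0 × 1.618⁶ = 287.072px
At 1.812: 16.0 × 1.812⁶ = 566.329px
Difference: 566.329 − 287.072 = 279.257px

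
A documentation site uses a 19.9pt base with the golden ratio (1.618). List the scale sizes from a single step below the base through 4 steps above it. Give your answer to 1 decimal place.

12.3pt, 19.9pt, 32.2pt, 52.1pt, 84.3pt, 136.4pt

Step -1: 19.9 ÷ 1.618 = 12.3
Step 0: 19.9pt
Step 1: 19.9 × 1.618 = 32.2
Step 2: 19.9 × 1.618² = 52.1
Step 3: 19.9 × 1.618³ = 84.3
Step 4: 19.9 × 1.618⁴ = 136.4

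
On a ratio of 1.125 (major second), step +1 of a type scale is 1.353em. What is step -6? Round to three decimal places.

1.353 ÷ 1.125⁷ = 1.353 ÷ 2.28070 ≈ 0.593

0.593em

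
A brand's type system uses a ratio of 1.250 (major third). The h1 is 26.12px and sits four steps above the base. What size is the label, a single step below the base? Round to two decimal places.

Moving from step +4 to step -1 is 5 steps down, so divide by r⁵.
26.12 ÷ 1.250⁵ = 26.12 ÷ 3.05176 ≈ 8.559

8.56px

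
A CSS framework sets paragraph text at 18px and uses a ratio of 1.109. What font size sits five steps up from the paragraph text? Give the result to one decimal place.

A modular type scale is a geometric sequence: sizeₙ = base × rⁿ.
18.0 × 1.109⁵ = 18.0 × 1.67748 ≈ 30.19

30.2px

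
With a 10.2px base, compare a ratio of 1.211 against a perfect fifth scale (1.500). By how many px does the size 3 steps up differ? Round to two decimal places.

At 1.211: 10.2 × 1.211³ = 18.1148px
Perfect fifth: 10.2 × 1.500³ = 34.4250px
Difference: 34.4250 − 18.1148 = 16.3102px

16.31px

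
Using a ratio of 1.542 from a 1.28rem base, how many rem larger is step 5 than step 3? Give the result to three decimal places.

Step 3: 1.28 × 1.542³ = 4.69314rem
Step 5: 1.28 × 1.542⁵ = 11.15917rem
Difference: 11.15917 − 4.69314 = 6.46603rem

6.466rem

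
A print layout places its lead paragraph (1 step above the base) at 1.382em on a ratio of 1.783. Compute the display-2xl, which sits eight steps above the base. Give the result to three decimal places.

1.382 × 1.783⁷ = 1.382 × 57.28744 ≈ 79.171

79.171em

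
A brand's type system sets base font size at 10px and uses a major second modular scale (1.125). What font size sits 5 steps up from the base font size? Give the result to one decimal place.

18.0px

10.0 × 1.125⁵ = 10.0 × 1.80203 ≈ 18.02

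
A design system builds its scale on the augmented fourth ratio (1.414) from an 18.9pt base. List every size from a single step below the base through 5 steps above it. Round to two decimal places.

Step -1: 18.9 ÷ 1.414 = 13.37
Step 0: 18.9pt
Step 1: 18.9 × 1.414 = 26.72
Step 2: 18.9 × 1.414² = 37.79
Step 3: 18.9 × 1.414³ = 53.43
Step 4: 18.9 × 1.414⁴ = 75.55
Step 5: 18.9 × 1.414⁵ = 106.83

13.37pt, 18.90pt, 26.72pt, 37.79pt, 53.43pt, 75.55pt, 106.83pt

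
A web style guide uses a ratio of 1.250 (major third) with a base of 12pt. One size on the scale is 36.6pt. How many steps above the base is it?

1.250ⁿ = 36.6 / 12 = 3.0500
n = ln(3.0500) / ln(1.250) = 1.1151 / 0.2231 ≈ 5.00

5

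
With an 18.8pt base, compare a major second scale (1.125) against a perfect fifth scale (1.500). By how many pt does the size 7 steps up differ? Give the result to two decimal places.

Major second: 18.8 × 1.125⁷ = 42.8771pt
Perfect fifth: 18.8 × 1.500⁷ = 321.2156pt
Difference: 321.2156 − 42.8771 = 278.3385pt

278.34pt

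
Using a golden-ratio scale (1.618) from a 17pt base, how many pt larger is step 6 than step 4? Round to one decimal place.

Step 4: 17.0 × 1.618⁴ = 116.510pt
Step 6: 17.0 × 1.618⁶ = 305.014pt
Difference: 305.014 − 116.510 = 188.504pt

188.5pt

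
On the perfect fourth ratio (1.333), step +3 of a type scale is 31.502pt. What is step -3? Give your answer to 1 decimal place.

5.6pt

Moving from step +3 to step -3 is 6 steps down, so divide by r⁶.
31.502 ÷ 1.333⁶ = 31.502 ÷ 5.61023 ≈ 5.615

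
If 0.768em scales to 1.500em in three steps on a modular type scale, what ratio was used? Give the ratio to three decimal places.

1.250

r³ = 1.500 / 0.768, so r = (1.500/0.768)^(1/3).
r = 1.9531^(1/3) ≈ 1.2500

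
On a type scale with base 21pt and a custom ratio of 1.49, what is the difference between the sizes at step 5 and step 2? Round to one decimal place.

Step 2: 21.0 × 1.49² = 46.622pt
Step 5: 21.0 × 1.49⁵ = 154.224pt
Difference: 154.224 − 46.622 = 107.602pt

107.6pt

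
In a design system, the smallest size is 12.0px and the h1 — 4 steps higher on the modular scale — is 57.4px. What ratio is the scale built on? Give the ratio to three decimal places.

The ratio satisfies 12.0 × r⁴ = 57.4, so r = (57.4 / 12.0)^(1/4).
r = 4.7833^(1/4) ≈ 1.4789

1.479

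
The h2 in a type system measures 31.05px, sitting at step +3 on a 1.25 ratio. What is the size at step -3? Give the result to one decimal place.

31.05 ÷ 1.25⁶ = 31.05 ÷ 3.81470 ≈ 8.140

8.1px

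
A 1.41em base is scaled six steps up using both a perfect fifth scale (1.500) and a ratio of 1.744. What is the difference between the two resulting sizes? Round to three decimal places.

23.612em

Perfect fifth: 1.41 × 1.500⁶ = 16.06078em
At 1.744: 1.41 × 1.744⁶ = 39.67327em
Difference: 39.67327 − 16.06078 = 23.61249em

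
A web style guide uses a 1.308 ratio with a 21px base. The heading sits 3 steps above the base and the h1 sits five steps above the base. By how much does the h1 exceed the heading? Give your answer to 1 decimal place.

33.4px

Step 3: 21.0 × 1.308³ = 46.994px
Step 5: 21.0 × 1.308⁵ = 80.400px
Difference: 80.400 − 46.994 = 33.406px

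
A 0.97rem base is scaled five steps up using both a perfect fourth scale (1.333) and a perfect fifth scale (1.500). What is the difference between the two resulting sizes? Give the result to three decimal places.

3.283rem

Perfect fourth: 0.97 × 1.333⁵ = 4.08247rem
Perfect fifth: 0.97 × 1.500⁵ = 7.36594rem
Difference: 7.36594 − 4.08247 = 3.28347rem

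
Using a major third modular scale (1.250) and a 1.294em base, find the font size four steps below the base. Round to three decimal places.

0.530em

A modular type scale is a geometric sequence: sizeₙ = base × rⁿ.
1.294 ÷ 1.250⁴ = 1.294 ÷ 2.44141 ≈ 0.530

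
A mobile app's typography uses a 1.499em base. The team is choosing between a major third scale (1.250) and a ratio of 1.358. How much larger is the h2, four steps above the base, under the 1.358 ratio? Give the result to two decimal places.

Major third: 1.499 × 1.250⁴ = 3.6597em
At 1.358: 1.499 × 1.358⁴ = 5.0980em
Difference: 5.0980 − 3.6597 = 1.4383em

1.44em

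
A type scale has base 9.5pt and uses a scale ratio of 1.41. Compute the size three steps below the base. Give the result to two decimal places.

3.39pt

A modular type scale is a geometric sequence: sizeₙ = base × rⁿ.
9.5 ÷ 1.41³ = 9.5 ÷ 2.80322 ≈ 3.39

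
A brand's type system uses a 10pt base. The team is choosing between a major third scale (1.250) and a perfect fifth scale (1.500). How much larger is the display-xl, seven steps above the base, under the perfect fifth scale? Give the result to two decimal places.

Major third: 10.0 × 1.250⁷ = 47.6837pt
Perfect fifth: 10.0 × 1.500⁷ = 170.8594pt
Difference: 170.8594 − 47.6837 = 123.1757pt

123.18pt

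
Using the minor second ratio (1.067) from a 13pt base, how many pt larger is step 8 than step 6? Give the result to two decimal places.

Step 6: 13.0 × 1.067⁶ = 19.1836pt
Step 8: 13.0 × 1.067⁸ = 21.8403pt
Difference: 21.8403 − 19.1836 = 2.6567pt

2.66pt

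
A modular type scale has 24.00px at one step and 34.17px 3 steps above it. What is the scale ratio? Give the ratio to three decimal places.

1.125

r³ = 34.17 / 24.00, so r = (34.17/24.00)^(1/3).
r = 1.4238^(1/3) ≈ 1.1250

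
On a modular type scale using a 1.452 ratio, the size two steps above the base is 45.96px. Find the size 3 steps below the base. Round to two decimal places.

Moving from step +2 to step -3 is 5 steps down, so divide by r⁵.
45.96 ÷ 1.452⁵ = 45.96 ÷ 6.45406 ≈ 7.121

7.12px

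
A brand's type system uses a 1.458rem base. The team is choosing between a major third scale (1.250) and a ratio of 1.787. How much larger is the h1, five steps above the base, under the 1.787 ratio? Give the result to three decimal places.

22.120rem

Major third: 1.458 × 1.250⁵ = 4.44946rem
At 1.787: 1.458 × 1.787⁵ = 26.56931rem
Difference: 26.56931 − 4.44946 = 22.11985rem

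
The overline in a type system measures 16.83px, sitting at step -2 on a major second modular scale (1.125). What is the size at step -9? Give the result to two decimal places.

16.83 ÷ 1.125⁷ = 16.83 ÷ 2.28070 ≈ 7.379

7.38px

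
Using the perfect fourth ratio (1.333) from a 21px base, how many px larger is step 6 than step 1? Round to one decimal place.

Step 1: 21.0 × 1.333 = 27.993px
Step 6: 21.0 × 1.333⁶ = 117.815px
Difference: 117.815 − 27.993 = 89.822px

89.8px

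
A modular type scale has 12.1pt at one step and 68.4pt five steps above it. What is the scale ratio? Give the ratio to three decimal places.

The ratio satisfies 12.1 × r⁵ = 68.4, so r = (68.4 / 12.1)^(1/5).
r = 5.6529^(1/5) ≈ 1.4140

1.414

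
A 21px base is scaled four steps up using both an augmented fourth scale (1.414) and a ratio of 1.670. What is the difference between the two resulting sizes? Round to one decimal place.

79.4px

Augmented fourth: 21.0 × 1.414⁴ = 83.949px
At 1.670: 21.0 × 1.670⁴ = 163.337px
Difference: 163.337 − 83.949 = 79.388px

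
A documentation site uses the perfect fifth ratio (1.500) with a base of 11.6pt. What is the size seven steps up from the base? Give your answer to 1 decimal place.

11.6 × 1.500⁷ = 11.6 × 17.08594 ≈ 198.20

198.2pt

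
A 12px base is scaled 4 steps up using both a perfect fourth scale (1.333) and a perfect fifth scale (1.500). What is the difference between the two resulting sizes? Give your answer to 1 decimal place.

22.9px

Perfect fourth: 12.0 × 1.333⁴ = 37.888px
Perfect fifth: 12.0 × 1.500⁴ = 60.750px
Difference: 60.750 − 37.888 = 22.862px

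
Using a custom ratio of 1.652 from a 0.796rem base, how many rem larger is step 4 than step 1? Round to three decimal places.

Step 1: 0.796 × 1.652 = 1.31499rem
Step 4: 0.796 × 1.652⁴ = 5.92861rem
Difference: 5.92861 − 1.31499 = 4.61362rem

4.614rem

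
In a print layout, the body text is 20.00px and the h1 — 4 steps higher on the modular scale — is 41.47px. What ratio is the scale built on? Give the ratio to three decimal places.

1.200

The ratio satisfies 20.00 × r⁴ = 41.47, so r = (41.47 / 20.00)^(1/4).
r = 2.0735^(1/4) ≈ 1.2000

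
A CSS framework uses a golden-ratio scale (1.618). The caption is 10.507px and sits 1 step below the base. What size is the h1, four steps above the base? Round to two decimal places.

116.51px

The gap is 4 − (-1) = 5 steps, so the factor is 1.618^5.
10.507 × 1.618⁵ = 10.507 × 11.08901 ≈ 116.512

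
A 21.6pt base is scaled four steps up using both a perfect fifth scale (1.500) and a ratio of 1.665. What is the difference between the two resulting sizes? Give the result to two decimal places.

Perfect fifth: 21.6 × 1.500⁴ = 109.3500pt
At 1.665: 21.6 × 1.665⁴ = 166.0010pt
Difference: 166.0010 − 109.3500 = 56.6510pt

56.65pt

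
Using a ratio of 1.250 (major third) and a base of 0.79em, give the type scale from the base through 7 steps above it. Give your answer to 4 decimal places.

Step 0: 0.79em
Step 1: 0.79 × 1.250 = 0.9875
Step 2: 0.79 × 1.250² = 1.2344
Step 3: 0.79 × 1.250³ = 1.5430
Step 4: 0.79 × 1.250⁴ = 1.9287
Step 5: 0.79 × 1.250⁵ = 2.4109
Step 6: 0.79 × 1.250⁶ = 3.0136
Step 7: 0.79 × 1.250⁷ = 3.7670

0.7900em, 0.9875em, 1.2344em, 1.5430em, 1.9287em, 2.4109em, 3.0136em, 3.7670em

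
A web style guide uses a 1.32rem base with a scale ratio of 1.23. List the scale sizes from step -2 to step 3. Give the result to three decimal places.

0.872rem, 1.073rem, 1.320rem, 1.624rem, 1.997rem, 2.456rem

Step -2: 1.32 ÷ 1.23² = 0.872
Step -1: 1.32 ÷ 1.23 = 1.073
Step 0: 1.32rem
Step 1: 1.32 × 1.23 = 1.624
Step 2: 1.32 × 1.23² = 1.997
Step 3: 1.32 × 1.23³ = 2.456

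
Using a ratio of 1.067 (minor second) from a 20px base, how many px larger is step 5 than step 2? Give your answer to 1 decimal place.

Step 2: 20.0 × 1.067² = 22.770px
Step 5: 20.0 × 1.067⁵ = 27.660px
Difference: 27.660 − 22.770 = 4.890px

4.9px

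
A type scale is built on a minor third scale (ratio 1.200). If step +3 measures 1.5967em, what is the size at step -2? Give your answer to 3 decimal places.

1.5967 ÷ 1.200⁵ = 1.5967 ÷ 2.48832 ≈ 0.642

0.642em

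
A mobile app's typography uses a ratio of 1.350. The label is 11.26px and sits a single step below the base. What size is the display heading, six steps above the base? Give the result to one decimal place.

11.26 × 1.350⁷ = 11.26 × 8.17215 ≈ 92.018

92.0px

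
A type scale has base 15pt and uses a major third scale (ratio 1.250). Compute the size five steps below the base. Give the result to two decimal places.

4.92pt

15.0 ÷ 1.250⁵ = 15.0 ÷ 3.05176 ≈ 4.92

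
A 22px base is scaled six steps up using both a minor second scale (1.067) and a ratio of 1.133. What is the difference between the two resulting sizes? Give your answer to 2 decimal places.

Minor second: 22.0 × 1.067⁶ = 32.4645px
At 1.133: 22.0 × 1.133⁶ = 46.5374px
Difference: 46.5374 − 32.4645 = 14.0729px

14.07px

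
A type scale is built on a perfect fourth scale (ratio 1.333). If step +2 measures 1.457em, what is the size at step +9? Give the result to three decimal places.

10.896em

1.457 × 1.333⁷ = 1.457 × 7.47844 ≈ 10.896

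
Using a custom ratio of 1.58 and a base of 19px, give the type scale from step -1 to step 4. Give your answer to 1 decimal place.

12.0px, 19.0px, 30.0px, 47.4px, 74.9px, 118.4px

Step -1: 19.0 ÷ 1.58 = 12.0
Step 0: 19px
Step 1: 19.0 × 1.58 = 30.0
Step 2: 19.0 × 1.58² = 47.4
Step 3: 19.0 × 1.58³ = 74.9
Step 4: 19.0 × 1.58⁴ = 118.4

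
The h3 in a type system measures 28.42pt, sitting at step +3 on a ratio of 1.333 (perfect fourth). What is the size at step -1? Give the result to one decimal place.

28.42 ÷ 1.333⁴ = 28.42 ÷ 3.15733 ≈ 9.001

9.0pt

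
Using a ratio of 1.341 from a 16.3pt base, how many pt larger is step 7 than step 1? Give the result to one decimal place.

105.3pt

Step 1: 16.3 × 1.341 = 21.858pt
Step 7: 16.3 × 1.341⁷ = 127.113pt
Difference: 127.113 − 21.858 = 105.255pt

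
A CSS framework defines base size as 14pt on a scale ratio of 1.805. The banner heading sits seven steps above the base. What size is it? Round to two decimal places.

873.91pt

14.0 × 1.805⁷ = 14.0 × 62.42240 ≈ 873.91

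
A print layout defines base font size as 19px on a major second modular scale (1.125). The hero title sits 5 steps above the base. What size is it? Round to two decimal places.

A modular type scale is a geometric sequence: sizeₙ = base × rⁿ.
19.0 × 1.125⁵ = 19.0 × 1.80203 ≈ 34.24

34.24px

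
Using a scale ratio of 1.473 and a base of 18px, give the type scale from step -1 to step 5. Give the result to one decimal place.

12.2px, 18.0px, 26.5px, 39.1px, 57.5px, 84.7px, 124.8px

Step -1: 18.0 ÷ 1.473 = 12.2
Step 0: 18px
Step 1: 18.0 × 1.473 = 26.5
Step 2: 18.0 × 1.473² = 39.1
Step 3: 18.0 × 1.473³ = 57.5
Step 4: 18.0 × 1.473⁴ = 84.7
Step 5: 18.0 × 1.473⁵ = 124.8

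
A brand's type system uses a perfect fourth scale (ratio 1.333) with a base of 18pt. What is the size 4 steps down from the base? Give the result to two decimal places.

5.70pt

18.0 ÷ 1.333⁴ = 18.0 ÷ 3.15733 ≈ 5.70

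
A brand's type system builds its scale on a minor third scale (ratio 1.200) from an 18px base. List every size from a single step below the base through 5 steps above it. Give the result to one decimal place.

15.0px, 18.0px, 21.6px, 25.9px, 31.1px, 37.3px, 44.8px

Step -1: 18.0 ÷ 1.200 = 15.0
Step 0: 18px
Step 1: 18.0 × 1.200 = 21.6
Step 2: 18.0 × 1.200² = 25.9
Step 3: 18.0 × 1.200³ = 31.1
Step 4: 18.0 × 1.200⁴ = 37.3
Step 5: 18.0 × 1.200⁵ = 44.8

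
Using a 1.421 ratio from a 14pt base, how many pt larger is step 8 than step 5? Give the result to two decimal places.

151.63pt

Step 5: 14.0 × 1.421⁵ = 81.1145pt
Step 8: 14.0 × 1.421⁸ = 232.7452pt
Difference: 232.7452 − 81.1145 = 151.6307pt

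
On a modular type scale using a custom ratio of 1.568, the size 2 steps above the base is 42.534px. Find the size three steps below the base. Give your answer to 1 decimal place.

4.5px

Moving from step +2 to step -3 is 5 steps down, so divide by r⁵.
42.534 ÷ 1.568⁵ = 42.534 ÷ 9.47830 ≈ 4.488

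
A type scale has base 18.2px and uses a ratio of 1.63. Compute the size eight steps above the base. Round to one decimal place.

18.2 × 1.63⁸ = 18.2 × 49.83114 ≈ 906.93

906.9px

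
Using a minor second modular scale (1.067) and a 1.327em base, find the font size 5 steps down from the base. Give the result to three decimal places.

A modular type scale is a geometric sequence: sizeₙ = base × rⁿ.
1.327 ÷ 1.067⁵ = 1.327 ÷ 1.38300 ≈ 0.960

0.960em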